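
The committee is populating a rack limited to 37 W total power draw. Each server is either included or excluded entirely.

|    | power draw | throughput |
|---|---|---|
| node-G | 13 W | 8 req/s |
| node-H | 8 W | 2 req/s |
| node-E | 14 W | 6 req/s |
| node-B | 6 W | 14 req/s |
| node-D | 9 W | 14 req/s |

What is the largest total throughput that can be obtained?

38

Allowing fractional choices, the relaxed optimum would be about 39.9, but servers are indivisible.
node-G + node-B + node-D: power draw 13 + 6 + 9 = 28 ≤ 37, throughput 8 + 14 + 14 = 36.
node-G + node-H + node-B + node-D: power draw 13 + 8 + 6 + 9 = 36 ≤ 37, throughput 8 + 2 + 14 + 14 = 38.
Best is node-G, node-H, node-B, and node-D with total throughput 38.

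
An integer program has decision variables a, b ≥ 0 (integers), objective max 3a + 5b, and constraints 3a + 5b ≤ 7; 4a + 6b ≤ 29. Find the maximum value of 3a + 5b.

The continuous relaxation peaks at (2.33, 0) with value 7.00; rounding to a feasible lattice point costs some objective.
(a,b)=(2,0): 3·2+5·0=6≤7, 4·2+6·0=8≤29, objective 6.
(a,b)=(1,0): 3·1+5·0=3≤7, 4·1+6·0=4≤29, objective 3.
No feasible integer point exceeds 6.

6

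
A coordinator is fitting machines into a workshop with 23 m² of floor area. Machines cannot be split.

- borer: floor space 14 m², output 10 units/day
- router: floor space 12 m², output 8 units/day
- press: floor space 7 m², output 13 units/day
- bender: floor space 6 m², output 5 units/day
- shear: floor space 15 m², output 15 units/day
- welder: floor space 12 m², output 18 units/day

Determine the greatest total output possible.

31

Treat it as a binary knapsack problem.
Take press and welder: floor space 7 + 12 = 19 ≤ 23, output 13 + 18 = 31.
No other feasible combination does better.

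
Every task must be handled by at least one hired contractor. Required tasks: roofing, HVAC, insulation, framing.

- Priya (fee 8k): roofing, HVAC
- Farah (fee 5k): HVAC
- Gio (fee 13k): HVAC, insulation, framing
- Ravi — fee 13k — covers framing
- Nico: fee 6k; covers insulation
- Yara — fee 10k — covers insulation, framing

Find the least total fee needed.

18

This is a weighted set-cover instance.
Choose Priya and Yara: together they cover roofing, HVAC, insulation, framing — every task.
Total fee: 8 + 10 = 18.
No cover costs less than 18.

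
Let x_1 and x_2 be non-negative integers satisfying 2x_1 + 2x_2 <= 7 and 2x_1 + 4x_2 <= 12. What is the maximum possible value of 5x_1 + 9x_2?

(x_1,x_2)=(0,3): 2·0+2·3=6≤7, 2·0+4·3=12≤12, objective 27.
(x_1,x_2)=(1,2): 2·1+2·2=6≤7, 2·1+4·2=10≤12, objective 23.
(x_1,x_2)=(2,1): 2·2+2·1=6≤7, 2·2+4·1=8≤12, objective 19.
The best lattice point is (0,3), giving 27.

27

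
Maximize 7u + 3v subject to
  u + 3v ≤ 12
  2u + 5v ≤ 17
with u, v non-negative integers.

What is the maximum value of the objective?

(u,v)=(8,0): 1·8+3·0=8≤12, 2·8+5·0=16≤17, objective 56.
(u,v)=(7,0): 1·7+3·0=7≤12, 2·7+5·0=14≤17, objective 49.
Maximum is 56 at (u,v)=(8,0).

56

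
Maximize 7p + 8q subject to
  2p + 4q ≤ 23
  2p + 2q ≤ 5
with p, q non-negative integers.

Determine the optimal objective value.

16

The continuous relaxation peaks at (0, 2.5) with value 20.00; rounding to a feasible lattice point costs some objective.
(p,q)=(0,2) is feasible, giving 16.
(p,q)=(1,1) is feasible, giving 15.
(p,q)=(0,1) is feasible, giving 8.
The best lattice point is (0,2), giving 16.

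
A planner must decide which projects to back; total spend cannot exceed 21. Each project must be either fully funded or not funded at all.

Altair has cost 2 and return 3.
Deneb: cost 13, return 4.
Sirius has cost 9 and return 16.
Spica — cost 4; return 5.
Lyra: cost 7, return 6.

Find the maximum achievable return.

This is a 0-1 knapsack instance.
Take Sirius, Spica, and Lyra: cost 9 + 4 + 7 = 20 ≤ 21, return 16 + 5 + 6 = 27.
No other feasible combination does better.

27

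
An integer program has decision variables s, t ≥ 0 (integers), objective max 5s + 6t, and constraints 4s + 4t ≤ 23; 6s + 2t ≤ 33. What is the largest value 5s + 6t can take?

30

Relaxing integrality, the LP optimum is 34.50 at (s,t) = (0, 5.75), which is not an integer point.
(s,t)=(0,5) is feasible, giving 30.
(s,t)=(1,4) is feasible, giving 29.
Maximum is 30 at (s,t)=(0,5).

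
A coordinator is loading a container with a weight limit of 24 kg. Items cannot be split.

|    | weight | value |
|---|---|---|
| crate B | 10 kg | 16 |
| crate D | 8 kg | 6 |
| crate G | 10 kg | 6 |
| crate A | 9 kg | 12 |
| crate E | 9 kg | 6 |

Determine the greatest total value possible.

28

crate B + crate E: weight 10 + 9 = 19 ≤ 24, value 16 + 6 = 22.
crate B + crate A: weight 10 + 9 = 19 ≤ 24, value 16 + 12 = 28.
crate B + crate D: weight 10 + 8 = 18 ≤ 24, value 16 + 6 = 22.
Best is crate B and crate A with total value 28.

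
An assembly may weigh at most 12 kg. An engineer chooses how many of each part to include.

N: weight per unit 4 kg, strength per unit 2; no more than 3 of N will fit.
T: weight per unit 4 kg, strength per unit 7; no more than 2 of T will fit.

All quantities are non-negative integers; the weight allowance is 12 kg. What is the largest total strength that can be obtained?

This is a bounded integer knapsack.
T has the best ratio (7/4); taking only T gives at most 2×7 = 14 (stopped by the supply cap of 2).
Mixing does better — 1×N and 2×T: weight 12 ≤ 12, strength 1·2 + 2·7 = 16.

16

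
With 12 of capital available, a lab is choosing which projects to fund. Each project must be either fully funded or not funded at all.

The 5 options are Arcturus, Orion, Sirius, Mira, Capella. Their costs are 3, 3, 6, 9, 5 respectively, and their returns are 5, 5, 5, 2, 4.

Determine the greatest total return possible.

15

Arcturus + Orion + Sirius: cost 3 + 3 + 6 = 12 ≤ 12, return 5 + 5 + 5 = 15.
Arcturus + Orion: cost 3 + 3 = 6 ≤ 12, return 5 + 5 = 10.
Arcturus + Orion + Capella: cost 3 + 3 + 5 = 11 ≤ 12, return 5 + 5 + 4 = 14.
Best is Arcturus, Orion, and Sirius with total return 15.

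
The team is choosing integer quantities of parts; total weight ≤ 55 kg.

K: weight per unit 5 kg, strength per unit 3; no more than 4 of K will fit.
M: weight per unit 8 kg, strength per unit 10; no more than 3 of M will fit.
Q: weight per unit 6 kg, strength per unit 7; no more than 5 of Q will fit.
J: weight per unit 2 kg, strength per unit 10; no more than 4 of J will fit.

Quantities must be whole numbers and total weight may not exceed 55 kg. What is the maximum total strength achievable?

1×K, 3×M, 3×Q, and 4×J: weight 55 ≤ 55, strength 1·3 + 3·10 + 3·7 + 4·10 = 94.
2×M, 5×Q, and 4×J: weight 54 ≤ 55, strength 2·10 + 5·7 + 4·10 = 95.
Best is 95.

95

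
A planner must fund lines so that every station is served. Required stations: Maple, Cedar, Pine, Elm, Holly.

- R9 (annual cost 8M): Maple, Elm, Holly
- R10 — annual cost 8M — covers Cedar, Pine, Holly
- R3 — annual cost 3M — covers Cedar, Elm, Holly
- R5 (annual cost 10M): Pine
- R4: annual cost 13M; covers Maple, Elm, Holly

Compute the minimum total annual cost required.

16

This is a weighted set-cover instance.
Choose R9 and R10: together they cover Maple, Cedar, Pine, Elm, Holly — every station.
Total annual cost: 8 + 8 = 16.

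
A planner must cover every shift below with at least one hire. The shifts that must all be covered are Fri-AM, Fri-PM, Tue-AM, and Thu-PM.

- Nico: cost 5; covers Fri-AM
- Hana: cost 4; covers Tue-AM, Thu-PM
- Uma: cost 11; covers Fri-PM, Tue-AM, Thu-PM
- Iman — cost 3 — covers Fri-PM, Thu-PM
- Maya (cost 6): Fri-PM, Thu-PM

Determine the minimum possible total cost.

This is an integer covering problem.
Choose Nico, Hana, and Iman: together they cover Fri-AM, Fri-PM, Tue-AM, Thu-PM — every shift.
Total cost: 5 + 4 + 3 = 12.

12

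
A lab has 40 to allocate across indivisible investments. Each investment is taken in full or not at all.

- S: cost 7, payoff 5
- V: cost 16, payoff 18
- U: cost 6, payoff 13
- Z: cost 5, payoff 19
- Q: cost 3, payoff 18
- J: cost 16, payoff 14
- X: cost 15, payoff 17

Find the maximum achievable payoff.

73

This is a 0-1 knapsack instance.
Take S, V, U, Z, and Q: cost 7 + 16 + 6 + 5 + 3 = 37 ≤ 40, payoff 5 + 18 + 13 + 19 + 18 = 73.
No other feasible combination does better.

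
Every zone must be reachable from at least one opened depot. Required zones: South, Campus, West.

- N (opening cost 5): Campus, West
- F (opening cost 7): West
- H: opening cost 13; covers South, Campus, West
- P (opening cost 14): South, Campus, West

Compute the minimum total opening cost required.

13

The greedy cost-per-new-zone heuristic would pick N and H for 18, but a cheaper cover exists.
H alone covers South, Campus, West — every zone.
Total opening cost: 13.
No cover costs less than 13.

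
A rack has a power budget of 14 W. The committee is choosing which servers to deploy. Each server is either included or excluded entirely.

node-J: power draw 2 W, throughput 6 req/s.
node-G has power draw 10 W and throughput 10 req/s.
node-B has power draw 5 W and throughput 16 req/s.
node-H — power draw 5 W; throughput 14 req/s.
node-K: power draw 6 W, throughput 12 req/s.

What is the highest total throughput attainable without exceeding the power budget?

36

node-J + node-B + node-H: power draw 2 + 5 + 5 = 12 ≤ 14, throughput 6 + 16 + 14 = 36.
node-J + node-B + node-K: power draw 2 + 5 + 6 = 13 ≤ 14, throughput 6 + 16 + 12 = 34.
Best is node-J, node-B, and node-H with total throughput 36.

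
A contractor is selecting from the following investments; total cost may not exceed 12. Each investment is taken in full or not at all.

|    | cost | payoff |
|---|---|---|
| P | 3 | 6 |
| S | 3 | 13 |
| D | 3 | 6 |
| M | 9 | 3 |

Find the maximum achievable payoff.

25

Allowing fractional choices, the relaxed optimum would be about 26.0, but investments are indivisible.
P + S: cost 3 + 3 = 6 ≤ 12, payoff 6 + 13 = 19.
P + S + D: cost 3 + 3 + 3 = 9 ≤ 12, payoff 6 + 13 + 6 = 25.
S + D: cost 3 + 3 = 6 ≤ 12, payoff 13 + 6 = 19.
Best is P, S, and D with total payoff 25.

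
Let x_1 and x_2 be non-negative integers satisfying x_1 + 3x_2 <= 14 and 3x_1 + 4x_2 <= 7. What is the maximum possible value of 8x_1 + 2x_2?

16

(x_1,x_2)=(2,0) is feasible, giving 16.
(x_1,x_2)=(1,1) is feasible, giving 10.
(x_1,x_2)=(1,0) is feasible, giving 8.
No feasible integer point exceeds 16.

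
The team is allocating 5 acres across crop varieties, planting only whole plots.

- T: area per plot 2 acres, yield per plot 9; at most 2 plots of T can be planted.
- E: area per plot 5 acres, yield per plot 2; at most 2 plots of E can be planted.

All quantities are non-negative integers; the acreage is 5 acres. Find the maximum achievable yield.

18

T has the best ratio (9/2); taking only T gives at most 2×9 = 18 (stopped by the area limit).
Optimal: 2×T: area 4 ≤ 5, yield 2·9 = 18.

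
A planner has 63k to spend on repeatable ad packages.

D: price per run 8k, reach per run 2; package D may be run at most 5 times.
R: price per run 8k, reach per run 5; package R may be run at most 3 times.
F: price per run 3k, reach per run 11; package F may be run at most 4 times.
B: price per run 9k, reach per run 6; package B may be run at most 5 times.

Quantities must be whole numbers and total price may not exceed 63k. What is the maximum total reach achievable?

77

This is a bounded integer knapsack.
Take 3×R, 4×F, and 3×B: price 63 ≤ 63, reach 3·5 + 4·11 + 3·6 = 77.
F has the best ratio (11/3) and is taken to its limit of 4; remaining capacity is filled optimally with the others.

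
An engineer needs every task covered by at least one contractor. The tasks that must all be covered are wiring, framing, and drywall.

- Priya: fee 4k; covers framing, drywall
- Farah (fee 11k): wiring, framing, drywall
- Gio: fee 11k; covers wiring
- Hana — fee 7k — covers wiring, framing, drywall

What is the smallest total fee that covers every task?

7

This is an integer covering problem.
The greedy cost-per-new-task heuristic would pick Priya and Hana for 11, but a cheaper cover exists.
Hana alone covers wiring, framing, drywall — every task.
Total fee: 7.
No cover costs less than 7.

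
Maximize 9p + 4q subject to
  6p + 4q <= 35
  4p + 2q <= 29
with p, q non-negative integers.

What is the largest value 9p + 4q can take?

The continuous relaxation peaks at (5.83, 0) with value 52.50; rounding to a feasible lattice point costs some objective.
(p,q)=(5,1): 6·5+4·1=34≤35, 4·5+2·1=22≤29, objective 49.
(p,q)=(5,0): 6·5+4·0=30≤35, 4·5+2·0=20≤29, objective 45.
(p,q)=(4,2): 6·4+4·2=32≤35, 4·4+2·2=20≤29, objective 44.
(p,q)=(4,1): 6·4+4·1=28≤35, 4·4+2·1=18≤29, objective 40.
The best lattice point is (5,1), giving 49.

49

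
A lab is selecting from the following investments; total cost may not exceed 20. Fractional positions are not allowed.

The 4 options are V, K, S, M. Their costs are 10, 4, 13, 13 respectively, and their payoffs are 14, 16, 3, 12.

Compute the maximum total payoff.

This is an integer program with binary decision variables.
K + S: cost 4 + 13 = 17 ≤ 20, payoff 16 + 3 = 19.
K + M: cost 4 + 13 = 17 ≤ 20, payoff 16 + 12 = 28.
V + K: cost 10 + 4 = 14 ≤ 20, payoff 14 + 16 = 30.
Best is V and K with total payoff 30.

30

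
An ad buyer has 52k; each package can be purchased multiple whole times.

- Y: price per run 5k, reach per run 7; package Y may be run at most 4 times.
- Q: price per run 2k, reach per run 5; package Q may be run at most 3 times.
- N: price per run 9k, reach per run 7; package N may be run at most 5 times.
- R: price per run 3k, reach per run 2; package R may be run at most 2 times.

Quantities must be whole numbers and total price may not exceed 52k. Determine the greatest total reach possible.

61

This is a bounded integer knapsack.
Q has the best ratio (5/2); taking only Q gives at most 3×5 = 15 (stopped by the supply cap of 3).
Mixing does better — 4×Y, 3×Q, 2×N, and 2×R: price 50 ≤ 52, reach 4·7 + 3·5 + 2·7 + 2·2 = 61.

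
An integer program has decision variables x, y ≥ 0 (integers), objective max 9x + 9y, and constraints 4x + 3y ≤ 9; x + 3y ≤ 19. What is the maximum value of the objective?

27

(x,y)=(0,3): 4·0+3·3=9≤9, 1·0+3·3=9≤19, objective 27.
(x,y)=(0,2): 4·0+3·2=6≤9, 1·0+3·2=6≤19, objective 18.
The best lattice point is (0,3), giving 27.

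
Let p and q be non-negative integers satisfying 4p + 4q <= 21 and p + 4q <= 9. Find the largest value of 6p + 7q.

(p,q)=(4,1) is feasible, giving 31.
(p,q)=(5,0) is feasible, giving 30.
(p,q)=(3,1) is feasible, giving 25.
Maximum is 31 at (p,q)=(4,1).

31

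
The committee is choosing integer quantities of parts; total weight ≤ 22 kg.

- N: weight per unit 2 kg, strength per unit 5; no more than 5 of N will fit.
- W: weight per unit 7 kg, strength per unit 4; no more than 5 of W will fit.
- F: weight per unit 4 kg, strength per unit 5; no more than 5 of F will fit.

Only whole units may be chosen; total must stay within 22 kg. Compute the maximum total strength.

This is a bounded integer knapsack.
N has the best ratio (5/2); taking only N gives at most 5×5 = 25 (stopped by the supply cap of 5).
Mixing does better — 5×N and 3×F: weight 22 ≤ 22, strength 5·5 + 3·5 = 40.

40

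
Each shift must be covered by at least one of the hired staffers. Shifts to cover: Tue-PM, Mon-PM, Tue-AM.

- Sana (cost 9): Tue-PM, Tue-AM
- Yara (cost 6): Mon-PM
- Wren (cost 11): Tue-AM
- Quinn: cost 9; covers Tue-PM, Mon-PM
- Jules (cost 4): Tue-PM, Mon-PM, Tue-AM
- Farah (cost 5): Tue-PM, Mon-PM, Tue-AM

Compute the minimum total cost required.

4

Jules alone covers Tue-PM, Mon-PM, Tue-AM — every shift.
Total cost: 4.
No cover costs less than 4.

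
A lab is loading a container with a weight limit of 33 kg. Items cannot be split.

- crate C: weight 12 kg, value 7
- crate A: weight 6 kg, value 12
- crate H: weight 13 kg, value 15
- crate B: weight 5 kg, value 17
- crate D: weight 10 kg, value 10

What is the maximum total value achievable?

Take crate C, crate A, crate B, and crate D: weight 12 + 6 + 5 + 10 = 33 ≤ 33, value 7 + 12 + 17 + 10 = 46.
No other feasible combination does better.

46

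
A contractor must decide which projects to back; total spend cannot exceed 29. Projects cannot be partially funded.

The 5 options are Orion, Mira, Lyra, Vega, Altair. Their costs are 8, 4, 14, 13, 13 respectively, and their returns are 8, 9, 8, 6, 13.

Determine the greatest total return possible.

Treat it as a binary knapsack problem.
Allowing fractional choices, the relaxed optimum would be about 32.3, but projects are indivisible.
Orion + Mira + Vega: cost 8 + 4 + 13 = 25 ≤ 29, return 8 + 9 + 6 = 23.
Orion + Mira + Altair: cost 8 + 4 + 13 = 25 ≤ 29, return 8 + 9 + 13 = 30.
Orion + Mira + Lyra: cost 8 + 4 + 14 = 26 ≤ 29, return 8 + 9 + 8 = 25.
Best is Orion, Mira, and Altair with total return 30.

30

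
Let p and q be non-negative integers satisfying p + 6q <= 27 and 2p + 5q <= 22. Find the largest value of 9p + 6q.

(p,q)=(11,0): 1·11+6·0=11≤27, 2·11+5·0=22≤22, objective 99.
(p,q)=(10,0): 1·10+6·0=10≤27, 2·10+5·0=20≤22, objective 90.
The best lattice point is (11,0), giving 99.

99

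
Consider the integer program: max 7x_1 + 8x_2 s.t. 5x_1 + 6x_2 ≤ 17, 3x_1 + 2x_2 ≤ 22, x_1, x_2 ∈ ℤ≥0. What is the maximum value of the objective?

The continuous relaxation peaks at (3.4, 0) with value 23.80; rounding to a feasible lattice point costs some objective.
(x_1,x_2)=(1,2): 5·1+6·2=17≤17, 3·1+2·2=7≤22, objective 23.
(x_1,x_2)=(2,1): 5·2+6·1=16≤17, 3·2+2·1=8≤22, objective 22.
(x_1,x_2)=(3,0): 5·3+6·0=15≤17, 3·3+2·0=9≤22, objective 21.
Maximum is 23 at (x_1,x_2)=(1,2).

23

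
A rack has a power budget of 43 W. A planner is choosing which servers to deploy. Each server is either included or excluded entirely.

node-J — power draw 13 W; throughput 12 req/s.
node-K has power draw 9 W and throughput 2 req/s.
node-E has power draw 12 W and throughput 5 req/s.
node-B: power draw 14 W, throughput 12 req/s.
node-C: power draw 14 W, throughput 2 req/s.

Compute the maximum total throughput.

29

Allowing fractional choices, the relaxed optimum would be about 29.9, but servers are indivisible.
node-J + node-K + node-B: power draw 13 + 9 + 14 = 36 ≤ 43, throughput 12 + 2 + 12 = 26.
node-J + node-E + node-B: power draw 13 + 12 + 14 = 39 ≤ 43, throughput 12 + 5 + 12 = 29.
node-J + node-B + node-C: power draw 13 + 14 + 14 = 41 ≤ 43, throughput 12 + 12 + 2 = 26.
Best is node-J, node-E, and node-B with total throughput 29.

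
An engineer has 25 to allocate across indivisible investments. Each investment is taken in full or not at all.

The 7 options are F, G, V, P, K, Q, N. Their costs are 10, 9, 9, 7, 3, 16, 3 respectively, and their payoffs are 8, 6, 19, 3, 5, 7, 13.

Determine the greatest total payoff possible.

45

G + V + K + N: cost 9 + 9 + 3 + 3 = 24 ≤ 25, payoff 6 + 19 + 5 + 13 = 43.
F + V + N: cost 10 + 9 + 3 = 22 ≤ 25, payoff 8 + 19 + 13 = 40.
F + V + K + N: cost 10 + 9 + 3 + 3 = 25 ≤ 25, payoff 8 + 19 + 5 + 13 = 45.
Best is F, V, K, and N with total payoff 45.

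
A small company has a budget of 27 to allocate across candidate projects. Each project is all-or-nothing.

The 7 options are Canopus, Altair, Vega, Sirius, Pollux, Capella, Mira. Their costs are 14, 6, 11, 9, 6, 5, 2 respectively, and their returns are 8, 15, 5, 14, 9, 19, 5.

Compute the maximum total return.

Allowing fractional choices, the relaxed optimum would be about 60.5, but projects are indivisible.
Altair + Pollux + Capella + Mira: cost 6 + 6 + 5 + 2 = 19 ≤ 27, return 15 + 9 + 19 + 5 = 48.
Altair + Sirius + Capella + Mira: cost 6 + 9 + 5 + 2 = 22 ≤ 27, return 15 + 14 + 19 + 5 = 53.
Altair + Sirius + Pollux + Capella: cost 6 + 9 + 6 + 5 = 26 ≤ 27, return 15 + 14 + 9 + 19 = 57.
Best is Altair, Sirius, Pollux, and Capella with total return 57.

57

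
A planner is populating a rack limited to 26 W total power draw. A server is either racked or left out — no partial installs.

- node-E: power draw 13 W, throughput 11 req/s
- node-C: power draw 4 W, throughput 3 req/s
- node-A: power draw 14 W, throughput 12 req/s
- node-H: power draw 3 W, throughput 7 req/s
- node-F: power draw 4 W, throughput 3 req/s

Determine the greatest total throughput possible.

25

node-E + node-C + node-H + node-F: power draw 13 + 4 + 3 + 4 = 24 ≤ 26, throughput 11 + 3 + 7 + 3 = 24.
node-C + node-A + node-H + node-F: power draw 4 + 14 + 3 + 4 = 25 ≤ 26, throughput 3 + 12 + 7 + 3 = 25.
Best is node-C, node-A, node-H, and node-F with total throughput 25.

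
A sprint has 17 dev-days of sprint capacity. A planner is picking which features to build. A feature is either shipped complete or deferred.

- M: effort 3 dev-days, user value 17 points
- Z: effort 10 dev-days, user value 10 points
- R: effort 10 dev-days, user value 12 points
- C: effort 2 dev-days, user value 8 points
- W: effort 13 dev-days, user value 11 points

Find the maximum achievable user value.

Allowing fractional choices, the relaxed optimum would be about 39.0, but features are indivisible.
M + R + C: effort 3 + 10 + 2 = 15 ≤ 17, user value 17 + 12 + 8 = 37.
M + Z + C: effort 3 + 10 + 2 = 15 ≤ 17, user value 17 + 10 + 8 = 35.
M + R: effort 3 + 10 = 13 ≤ 17, user value 17 + 12 = 29.
Best is M, R, and C with total user value 37.

37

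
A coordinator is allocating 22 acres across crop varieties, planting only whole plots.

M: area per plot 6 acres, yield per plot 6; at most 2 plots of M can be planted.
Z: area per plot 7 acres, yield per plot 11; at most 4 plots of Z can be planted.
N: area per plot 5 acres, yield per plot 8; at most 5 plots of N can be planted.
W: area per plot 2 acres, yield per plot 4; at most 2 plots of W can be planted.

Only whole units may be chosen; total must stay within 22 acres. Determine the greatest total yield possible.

36

1×Z, 2×N, and 2×W: area 21 ≤ 22, yield 1·11 + 2·8 + 2·4 = 35.
4×N and 1×W: area 22 ≤ 22, yield 4·8 + 1·4 = 36.
Best is 36.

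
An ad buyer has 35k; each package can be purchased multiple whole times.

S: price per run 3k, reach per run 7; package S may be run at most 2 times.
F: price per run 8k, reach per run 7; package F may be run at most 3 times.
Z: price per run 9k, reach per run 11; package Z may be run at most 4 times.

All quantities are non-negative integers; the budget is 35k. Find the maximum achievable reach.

47

Take 2×S and 3×Z: price 33 ≤ 35, reach 2·7 + 3·11 = 47.
S has the best ratio (7/3) and is taken to its limit of 2; remaining capacity is filled optimally with the others.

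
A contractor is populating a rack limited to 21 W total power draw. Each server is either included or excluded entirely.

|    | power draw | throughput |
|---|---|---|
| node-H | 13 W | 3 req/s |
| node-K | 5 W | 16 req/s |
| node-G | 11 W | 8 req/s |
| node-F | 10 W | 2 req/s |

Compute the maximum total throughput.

24

Treat it as a binary knapsack problem.
Allowing fractional choices, the relaxed optimum would be about 25.2, but servers are indivisible.
node-H + node-K: power draw 13 + 5 = 18 ≤ 21, throughput 3 + 16 = 19.
node-K + node-G: power draw 5 + 11 = 16 ≤ 21, throughput 16 + 8 = 24.
node-K + node-F: power draw 5 + 10 = 15 ≤ 21, throughput 16 + 2 = 18.
Best is node-K and node-G with total throughput 24.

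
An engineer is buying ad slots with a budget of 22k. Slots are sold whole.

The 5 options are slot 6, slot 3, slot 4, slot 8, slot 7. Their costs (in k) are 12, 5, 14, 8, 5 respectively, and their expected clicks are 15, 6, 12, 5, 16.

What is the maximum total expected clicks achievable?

37

This is an integer program with binary decision variables.
slot 4 + slot 7: cost 14 + 5 = 19 ≤ 22, expected clicks 12 + 16 = 28.
slot 6 + slot 7: cost 12 + 5 = 17 ≤ 22, expected clicks 15 + 16 = 31.
slot 6 + slot 3 + slot 7: cost 12 + 5 + 5 = 22 ≤ 22, expected clicks 15 + 6 + 16 = 37.
Best is slot 6, slot 3, and slot 7 with total expected clicks 37.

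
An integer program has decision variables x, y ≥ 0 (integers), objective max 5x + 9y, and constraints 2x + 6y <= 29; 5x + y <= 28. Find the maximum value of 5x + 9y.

Relaxing integrality, the LP optimum is 53.43 at (x,y) = (4.96, 3.18), which is not an integer point.
(x,y)=(5,3): 2·5+6·3=28≤29, 5·5+1·3=28≤28, objective 52.
(x,y)=(4,3): 2·4+6·3=26≤29, 5·4+1·3=23≤28, objective 47.
(x,y)=(5,2): 2·5+6·2=22≤29, 5·5+1·2=27≤28, objective 43.
Maximum is 52 at (x,y)=(5,3).

52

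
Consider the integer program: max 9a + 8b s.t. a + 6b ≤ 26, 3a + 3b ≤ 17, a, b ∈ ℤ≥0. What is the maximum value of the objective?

45

The continuous relaxation peaks at (5.67, 0) with value 51.00; rounding to a feasible lattice point costs some objective.
(a,b)=(5,0): 1·5+6·0=5≤26, 3·5+3·0=15≤17, objective 45.
(a,b)=(4,1): 1·4+6·1=10≤26, 3·4+3·1=15≤17, objective 44.
(a,b)=(4,0): 1·4+6·0=4≤26, 3·4+3·0=12≤17, objective 36.
No feasible integer point exceeds 45.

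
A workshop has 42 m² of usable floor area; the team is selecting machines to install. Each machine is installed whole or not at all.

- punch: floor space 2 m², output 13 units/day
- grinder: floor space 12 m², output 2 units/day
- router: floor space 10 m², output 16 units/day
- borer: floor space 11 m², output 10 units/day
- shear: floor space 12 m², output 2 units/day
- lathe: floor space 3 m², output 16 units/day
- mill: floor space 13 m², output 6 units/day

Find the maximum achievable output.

Allowing fractional choices, the relaxed optimum would be about 61.5, but machines are indivisible.
punch + grinder + router + borer + lathe: floor space 2 + 12 + 10 + 11 + 3 = 38 ≤ 42, output 13 + 2 + 16 + 10 + 16 = 57.
punch + router + borer + shear + lathe: floor space 2 + 10 + 11 + 12 + 3 = 38 ≤ 42, output 13 + 16 + 10 + 2 + 16 = 57.
punch + router + borer + lathe + mill: floor space 2 + 10 + 11 + 3 + 13 = 39 ≤ 42, output 13 + 16 + 10 + 16 + 6 = 61.
Best is punch, router, borer, lathe, and mill with total output 61.

61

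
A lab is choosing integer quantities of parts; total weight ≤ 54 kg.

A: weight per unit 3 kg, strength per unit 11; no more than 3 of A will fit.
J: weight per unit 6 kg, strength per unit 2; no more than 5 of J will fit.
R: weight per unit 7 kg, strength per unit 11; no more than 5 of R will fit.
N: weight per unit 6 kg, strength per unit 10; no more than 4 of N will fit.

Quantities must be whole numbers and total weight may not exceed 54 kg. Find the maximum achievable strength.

Take 3×A, 3×R, and 4×N: weight 54 ≤ 54, strength 3·11 + 3·11 + 4·10 = 106.
A has the best ratio (11/3) and is taken to its limit of 3; remaining capacity is filled optimally with the others.

106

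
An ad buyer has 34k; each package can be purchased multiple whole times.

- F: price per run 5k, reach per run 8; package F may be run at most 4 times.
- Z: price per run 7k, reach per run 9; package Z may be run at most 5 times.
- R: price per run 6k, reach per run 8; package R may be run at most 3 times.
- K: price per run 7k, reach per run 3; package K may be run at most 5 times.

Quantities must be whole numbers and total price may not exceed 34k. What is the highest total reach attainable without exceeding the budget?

F has the best ratio (8/5); taking only F gives at most 4×8 = 32 (stopped by the supply cap of 4).
Mixing does better — 4×F and 2×Z: price 34 ≤ 34, reach 4·8 + 2·9 = 50.

50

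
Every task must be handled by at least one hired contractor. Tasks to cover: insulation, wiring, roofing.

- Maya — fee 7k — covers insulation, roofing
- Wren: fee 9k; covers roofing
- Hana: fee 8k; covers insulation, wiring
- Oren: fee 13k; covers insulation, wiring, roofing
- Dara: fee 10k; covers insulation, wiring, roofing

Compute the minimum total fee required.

Dara alone covers insulation, wiring, roofing — every task.
Total fee: 10.

10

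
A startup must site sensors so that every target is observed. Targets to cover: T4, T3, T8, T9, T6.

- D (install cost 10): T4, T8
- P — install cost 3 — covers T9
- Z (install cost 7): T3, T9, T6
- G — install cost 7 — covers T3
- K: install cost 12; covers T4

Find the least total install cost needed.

Choose D and Z: together they cover T4, T3, T8, T9, T6 — every target.
Total install cost: 10 + 7 = 17.
No cover costs less than 17.

17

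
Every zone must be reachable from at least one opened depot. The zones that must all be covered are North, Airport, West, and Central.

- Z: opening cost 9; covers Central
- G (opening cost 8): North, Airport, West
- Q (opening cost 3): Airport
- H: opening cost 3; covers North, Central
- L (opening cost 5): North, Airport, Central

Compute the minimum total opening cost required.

11

The greedy cost-per-new-zone heuristic would pick H, Q, and G for 14, but a cheaper cover exists.
Choose G and H: together they cover North, Airport, West, Central — every zone.
Total opening cost: 8 + 3 = 11.
No cover costs less than 11.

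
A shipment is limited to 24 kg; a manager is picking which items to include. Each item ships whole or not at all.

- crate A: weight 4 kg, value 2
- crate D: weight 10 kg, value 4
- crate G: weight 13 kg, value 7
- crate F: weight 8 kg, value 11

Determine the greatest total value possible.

18

Take crate G and crate F: weight 13 + 8 = 21 ≤ 24, value 7 + 11 = 18.
No other feasible combination does better.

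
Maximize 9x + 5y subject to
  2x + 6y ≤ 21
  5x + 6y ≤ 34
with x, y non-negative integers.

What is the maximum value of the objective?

Relaxing integrality, the LP optimum is 61.20 at (x,y) = (6.8, 0), which is not an integer point.
(x,y)=(6,0): 2·6+6·0=12≤21, 5·6+6·0=30≤34, objective 54.
(x,y)=(5,1): 2·5+6·1=16≤21, 5·5+6·1=31≤34, objective 50.
(x,y)=(5,0): 2·5+6·0=10≤21, 5·5+6·0=25≤34, objective 45.
Maximum is 54 at (x,y)=(6,0).

54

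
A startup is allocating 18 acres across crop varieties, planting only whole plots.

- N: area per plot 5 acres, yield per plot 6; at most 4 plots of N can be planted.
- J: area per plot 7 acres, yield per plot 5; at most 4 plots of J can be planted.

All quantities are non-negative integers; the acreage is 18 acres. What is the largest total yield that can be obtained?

18

Take 3×N: area 15 ≤ 18, yield 3·6 = 18.
No other integer combination yields more.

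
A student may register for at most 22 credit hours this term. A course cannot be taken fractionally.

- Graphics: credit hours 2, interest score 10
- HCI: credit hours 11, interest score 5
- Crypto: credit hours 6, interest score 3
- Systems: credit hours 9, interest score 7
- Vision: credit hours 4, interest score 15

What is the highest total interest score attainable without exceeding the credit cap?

Allowing fractional choices, the relaxed optimum would be about 35.5, but courses are indivisible.
Graphics + Systems + Vision: credit hours 2 + 9 + 4 = 15 ≤ 22, interest score 10 + 7 + 15 = 32.
Graphics + Crypto + Systems + Vision: credit hours 2 + 6 + 9 + 4 = 21 ≤ 22, interest score 10 + 3 + 7 + 15 = 35.
Best is Graphics, Crypto, Systems, and Vision with total interest score 35.

35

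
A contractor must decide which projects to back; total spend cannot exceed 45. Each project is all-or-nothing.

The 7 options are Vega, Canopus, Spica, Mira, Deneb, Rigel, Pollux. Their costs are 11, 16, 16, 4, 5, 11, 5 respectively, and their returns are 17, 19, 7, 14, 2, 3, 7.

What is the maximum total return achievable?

Treat it as a binary knapsack problem.
Allowing fractional choices, the relaxed optimum would be about 60.9, but projects are indivisible.
Vega + Canopus + Mira + Rigel: cost 11 + 16 + 4 + 11 = 42 ≤ 45, return 17 + 19 + 14 + 3 = 53.
Vega + Canopus + Mira + Deneb + Pollux: cost 11 + 16 + 4 + 5 + 5 = 41 ≤ 45, return 17 + 19 + 14 + 2 + 7 = 59.
Vega + Canopus + Mira + Pollux: cost 11 + 16 + 4 + 5 = 36 ≤ 45, return 17 + 19 + 14 + 7 = 57.
Best is Vega, Canopus, Mira, Deneb, and Pollux with total return 59.

59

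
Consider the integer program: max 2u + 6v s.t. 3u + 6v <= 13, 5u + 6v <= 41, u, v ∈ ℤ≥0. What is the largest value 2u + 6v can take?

12

(u,v)=(0,2): 3·0+6·2=12≤13, 5·0+6·2=12≤41, objective 12.
(u,v)=(1,1): 3·1+6·1=9≤13, 5·1+6·1=11≤41, objective 8.
(u,v)=(0,1): 3·0+6·1=6≤13, 5·0+6·1=6≤41, objective 6.
The best lattice point is (0,2), giving 12.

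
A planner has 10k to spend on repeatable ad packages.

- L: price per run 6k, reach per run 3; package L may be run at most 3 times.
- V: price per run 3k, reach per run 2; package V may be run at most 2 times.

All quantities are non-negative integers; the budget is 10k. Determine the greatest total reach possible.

1×L and 1×V: price 9 ≤ 10, reach 1·3 + 1·2 = 5.
2×V: price 6 ≤ 10, reach 2·2 = 4.
Best is 5.

5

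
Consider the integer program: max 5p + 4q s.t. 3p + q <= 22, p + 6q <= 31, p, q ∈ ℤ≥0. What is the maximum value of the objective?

46

The continuous relaxation peaks at (5.94, 4.18) with value 46.41; rounding to a feasible lattice point costs some objective.
(p,q)=(6,4): 3·6+1·4=22≤22, 1·6+6·4=30≤31, objective 46.
(p,q)=(6,3): 3·6+1·3=21≤22, 1·6+6·3=24≤31, objective 42.
(p,q)=(5,4): 3·5+1·4=19≤22, 1·5+6·4=29≤31, objective 41.
No feasible integer point exceeds 46.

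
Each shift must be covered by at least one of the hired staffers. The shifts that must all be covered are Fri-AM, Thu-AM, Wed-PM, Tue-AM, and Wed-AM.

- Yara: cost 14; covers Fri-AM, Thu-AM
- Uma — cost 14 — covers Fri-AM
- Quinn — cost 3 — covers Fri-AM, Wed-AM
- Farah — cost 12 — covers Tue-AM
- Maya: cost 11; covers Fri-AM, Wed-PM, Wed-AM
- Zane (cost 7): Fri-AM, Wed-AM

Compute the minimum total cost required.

The greedy cost-per-new-shift heuristic would pick Quinn, Maya, Farah, and Yara for 40, but a cheaper cover exists.
Choose Yara, Farah, and Maya: together they cover Fri-AM, Thu-AM, Wed-PM, Tue-AM, Wed-AM — every shift.
Total cost: 14 + 12 + 11 = 37.
No cover costs less than 37.

37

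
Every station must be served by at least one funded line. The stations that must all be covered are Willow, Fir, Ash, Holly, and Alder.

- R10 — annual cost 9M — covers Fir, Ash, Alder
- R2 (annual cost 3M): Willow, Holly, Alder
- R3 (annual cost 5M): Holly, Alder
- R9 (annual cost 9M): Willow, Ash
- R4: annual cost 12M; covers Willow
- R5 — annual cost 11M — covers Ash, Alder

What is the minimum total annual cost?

Choose R10 and R2: together they cover Willow, Fir, Ash, Holly, Alder — every station.
Total annual cost: 9 + 3 = 12.
No cover costs less than 12.

12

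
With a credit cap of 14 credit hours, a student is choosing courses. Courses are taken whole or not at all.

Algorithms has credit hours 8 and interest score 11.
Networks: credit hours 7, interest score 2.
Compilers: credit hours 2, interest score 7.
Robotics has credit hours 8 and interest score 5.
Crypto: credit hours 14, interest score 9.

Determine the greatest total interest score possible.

Take Algorithms and Compilers: credit hours 8 + 2 = 10 ≤ 14, interest score 11 + 7 = 18.
No other feasible combination does better.

18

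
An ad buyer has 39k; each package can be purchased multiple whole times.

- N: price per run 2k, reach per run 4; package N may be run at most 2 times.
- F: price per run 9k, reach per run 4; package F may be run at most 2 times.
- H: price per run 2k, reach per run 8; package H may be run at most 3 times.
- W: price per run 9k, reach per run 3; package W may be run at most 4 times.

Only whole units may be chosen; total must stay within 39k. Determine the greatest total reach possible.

2×N, 1×F, 3×H, and 2×W: price 37 ≤ 39, reach 2·4 + 1·4 + 3·8 + 2·3 = 42.
2×N, 2×F, 3×H, and 1×W: price 37 ≤ 39, reach 2·4 + 2·4 + 3·8 + 1·3 = 43.
Best is 43.

43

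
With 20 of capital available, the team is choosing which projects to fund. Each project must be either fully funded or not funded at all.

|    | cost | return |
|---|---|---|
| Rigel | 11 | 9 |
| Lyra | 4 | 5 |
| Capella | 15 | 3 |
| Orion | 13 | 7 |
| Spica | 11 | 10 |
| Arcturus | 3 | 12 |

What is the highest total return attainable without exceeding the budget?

27

Take Lyra, Spica, and Arcturus: cost 4 + 11 + 3 = 18 ≤ 20, return 5 + 10 + 12 = 27.
No other feasible combination does better.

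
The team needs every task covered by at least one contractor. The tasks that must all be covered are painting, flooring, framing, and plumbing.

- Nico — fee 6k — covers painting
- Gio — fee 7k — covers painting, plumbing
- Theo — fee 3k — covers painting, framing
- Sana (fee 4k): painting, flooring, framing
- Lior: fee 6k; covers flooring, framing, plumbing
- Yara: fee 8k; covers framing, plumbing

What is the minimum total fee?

9

The greedy cost-per-new-task heuristic would pick Sana and Lior for 10, but a cheaper cover exists.
Choose Theo and Lior: together they cover painting, flooring, framing, plumbing — every task.
Total fee: 3 + 6 = 9.
No cover costs less than 9.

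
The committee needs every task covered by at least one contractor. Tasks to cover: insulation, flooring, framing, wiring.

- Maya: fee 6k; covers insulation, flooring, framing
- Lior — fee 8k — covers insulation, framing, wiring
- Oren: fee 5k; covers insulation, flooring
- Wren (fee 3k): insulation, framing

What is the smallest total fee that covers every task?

This is an integer covering problem.
The greedy cost-per-new-task heuristic would pick Wren, Oren, and Lior for 16, but a cheaper cover exists.
Choose Lior and Oren: together they cover insulation, flooring, framing, wiring — every task.
Total fee: 8 + 5 = 13.
No cover costs less than 13.

13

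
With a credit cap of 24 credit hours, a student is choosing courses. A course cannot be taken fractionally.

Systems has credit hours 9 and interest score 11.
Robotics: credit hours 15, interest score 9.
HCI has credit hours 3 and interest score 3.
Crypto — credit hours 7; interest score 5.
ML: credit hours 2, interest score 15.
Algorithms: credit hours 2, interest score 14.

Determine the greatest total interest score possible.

Allowing fractional choices, the relaxed optimum would be about 48.6, but courses are indivisible.
Systems + HCI + ML + Algorithms: credit hours 9 + 3 + 2 + 2 = 16 ≤ 24, interest score 11 + 3 + 15 + 14 = 43.
Systems + Crypto + ML + Algorithms: credit hours 9 + 7 + 2 + 2 = 20 ≤ 24, interest score 11 + 5 + 15 + 14 = 45.
Systems + HCI + Crypto + ML + Algorithms: credit hours 9 + 3 + 7 + 2 + 2 = 23 ≤ 24, interest score 11 + 3 + 5 + 15 + 14 = 48.
Best is Systems, HCI, Crypto, ML, and Algorithms with total interest score 48.

48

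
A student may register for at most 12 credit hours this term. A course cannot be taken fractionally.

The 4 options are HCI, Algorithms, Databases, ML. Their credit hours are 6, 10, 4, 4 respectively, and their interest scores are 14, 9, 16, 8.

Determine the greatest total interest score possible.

Allowing fractional choices, the relaxed optimum would be about 34.0, but courses are indivisible.
HCI + Databases: credit hours 6 + 4 = 10 ≤ 12, interest score 14 + 16 = 30.
HCI + ML: credit hours 6 + 4 = 10 ≤ 12, interest score 14 + 8 = 22.
Databases + ML: credit hours 4 + 4 = 8 ≤ 12, interest score 16 + 8 = 24.
Best is HCI and Databases with total interest score 30.

30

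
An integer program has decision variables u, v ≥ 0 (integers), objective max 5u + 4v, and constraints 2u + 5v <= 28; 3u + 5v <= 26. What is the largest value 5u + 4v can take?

40

(u,v)=(8,0): 2·8+5·0=16≤28, 3·8+5·0=24≤26, objective 40.
(u,v)=(7,1): 2·7+5·1=19≤28, 3·7+5·1=26≤26, objective 39.
(u,v)=(7,0): 2·7+5·0=14≤28, 3·7+5·0=21≤26, objective 35.
The best lattice point is (8,0), giving 40.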